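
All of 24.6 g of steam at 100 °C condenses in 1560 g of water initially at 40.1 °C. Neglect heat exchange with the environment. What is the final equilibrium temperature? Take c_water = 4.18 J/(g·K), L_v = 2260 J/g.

Let T be the final temperature. ΣQ_i = 0:
latent heat released on condensation: 24.6·2260 = 55596
  condensate cools 100→T: 24.6·4.18·(T − 100) = 102.83(T − 100)
  water warms: 1560·4.18·(T − 40.1) = 6520.8(T − 40.1)
6623.6 T = 55596 + 10283 + 261484 = 327363
T ≈ 49.42 °C (< 100 °C, so full condensation is consistent).

T_f ≈ 49.4 °C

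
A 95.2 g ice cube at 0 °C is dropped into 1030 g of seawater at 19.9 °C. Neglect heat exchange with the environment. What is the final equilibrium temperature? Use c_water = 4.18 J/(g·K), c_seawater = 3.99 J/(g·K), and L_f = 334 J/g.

T_f ≈ 11.1 °C

Let T be the final temperature. ΣQ_i = 0:
melt ice: 95.2·334 = 31797; warm the meltwater: 397.94 T; seawater: 4109.7(T − 19.9)
4507.6 T = 81783 − 31797 = 49986
T ≈ 11.09 °C. Since T > 0 °C, the all-ice-melts assumption holds.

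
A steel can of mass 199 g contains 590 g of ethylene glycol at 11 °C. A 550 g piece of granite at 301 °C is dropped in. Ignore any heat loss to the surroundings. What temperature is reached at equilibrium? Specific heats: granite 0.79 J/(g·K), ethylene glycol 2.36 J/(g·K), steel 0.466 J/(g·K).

T_f ≈ 76.6 °C

T_f is the heat-capacity-weighted average of the initial temperatures:
T_f = (434.5×301 + 1392.4×11 + 92.73×11) / (434.5 + 1392.4 + 92.73)
    = 147121 / 1919.6 ≈ 76.64 °C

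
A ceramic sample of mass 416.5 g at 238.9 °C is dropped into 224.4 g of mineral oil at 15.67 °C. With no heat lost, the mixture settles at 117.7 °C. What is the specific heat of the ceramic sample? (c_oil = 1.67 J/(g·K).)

Energy conservation, ΣQ = 0:
416.5·c·(117.7 − 238.9) + 224.4·1.67·(117.7 − 15.67) = 0
-50480 c = -38236
c = -38236/-50480 ≈ 0.7574 J/(g·K)

c ≈ 0.757 J/(g·K)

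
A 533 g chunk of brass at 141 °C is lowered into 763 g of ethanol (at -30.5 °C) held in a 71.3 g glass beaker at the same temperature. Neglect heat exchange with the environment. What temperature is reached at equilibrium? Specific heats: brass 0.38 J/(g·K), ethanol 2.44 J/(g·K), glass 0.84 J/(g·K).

Let T be the final temperature. ΣQ_i = 0:
533·0.38·(T − 141) + 763·2.44·(T − (-30.5)) + 71.3·0.84·(T − (-30.5)) = 0
(202.54 + 1861.7 + 59.89) T = 202.54·141 + 1861.7·(-30.5) + 59.89·(-30.5)
T = -30051/2124.2 ≈ -14.15 °C

T_f ≈ -14.1 °C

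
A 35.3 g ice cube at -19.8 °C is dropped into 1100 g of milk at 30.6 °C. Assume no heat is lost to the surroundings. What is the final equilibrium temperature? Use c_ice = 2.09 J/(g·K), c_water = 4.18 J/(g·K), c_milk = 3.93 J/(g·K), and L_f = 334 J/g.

Conservation of energy gives ΣQ = 0:
warm ice to 0 °C: 35.3·2.09·(0 − (-19.8)) = 1460.8
  latent heat to melt: 35.3·334 = 11790
  warm the meltwater: 147.55 T
  milk cools: 1100·3.93·(T − 30.6) = 4323(T − 30.6)
4470.6 T = 132284 − 13251 = 119033
T ≈ 26.63 °C — above 0 °C, consistent with complete melting.

T_f ≈ 26.6 °C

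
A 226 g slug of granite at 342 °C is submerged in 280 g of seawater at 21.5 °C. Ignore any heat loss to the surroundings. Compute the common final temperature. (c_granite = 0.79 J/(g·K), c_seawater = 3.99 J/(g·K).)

T_f ≈ 65.7 °C

Heat gained plus heat lost sum to zero:
226×0.79×(T − 342) + 280×3.99×(T − 21.5) = 0
178.54(T − 342) + 1117.2(T − 21.5) = 0
(178.54 + 1117.2) T = 178.54×342 + 1117.2×21.5
T = 85080/1295.7 ≈ 65.66 °C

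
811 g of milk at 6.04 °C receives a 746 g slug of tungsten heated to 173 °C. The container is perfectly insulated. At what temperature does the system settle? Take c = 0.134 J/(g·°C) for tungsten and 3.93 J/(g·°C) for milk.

T_f ≈ 11.1 °C

|Q_tungsten| = |Q_milk|:
746*0.134*(173 − T) = 811*3.93*(T − 6.04)
99.96(173 − T) = 3187.2(T − 6.04)
3287.2 T = 36545  ⇒  T ≈ 11.12 °C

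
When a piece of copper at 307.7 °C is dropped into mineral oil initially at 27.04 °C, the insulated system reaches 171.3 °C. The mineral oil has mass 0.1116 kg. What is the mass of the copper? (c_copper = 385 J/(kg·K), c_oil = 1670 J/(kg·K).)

m ≈ 0.512 kg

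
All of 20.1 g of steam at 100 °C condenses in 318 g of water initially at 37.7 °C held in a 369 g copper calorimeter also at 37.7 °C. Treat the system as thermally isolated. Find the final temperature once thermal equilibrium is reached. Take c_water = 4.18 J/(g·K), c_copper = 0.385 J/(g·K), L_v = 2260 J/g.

T_f ≈ 70.3 °C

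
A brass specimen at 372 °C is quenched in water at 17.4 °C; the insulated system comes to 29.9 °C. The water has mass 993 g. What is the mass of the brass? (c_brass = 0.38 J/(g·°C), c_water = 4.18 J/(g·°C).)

|Q_brass| = |Q_water|:
m·0.38·(372 − 29.9) = 993·4.18·(29.9 − 17.4)
130 m = 51884  ⇒  m ≈ 399.1 g

m ≈ 399 g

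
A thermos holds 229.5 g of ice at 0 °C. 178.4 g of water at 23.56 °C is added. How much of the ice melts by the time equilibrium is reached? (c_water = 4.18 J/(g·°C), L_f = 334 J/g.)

m_melted ≈ 52.6 g

Water can give up m c ΔT = 178.4×4.18×23.56 = 17569 J before reaching 0 °C.
To melt every bit of ice: 229.5×334 = 76653 J.
Since 17569 < 76653 J, not all the ice melts; equilibrium is at 0 °C.
m_melted×334 = 17569  ⇒  m_melted ≈ 52.6 g.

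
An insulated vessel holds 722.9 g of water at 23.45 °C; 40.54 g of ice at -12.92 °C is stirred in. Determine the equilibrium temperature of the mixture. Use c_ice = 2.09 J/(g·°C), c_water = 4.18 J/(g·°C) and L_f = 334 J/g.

Setting the total heat transfer to zero:
ice -12.92→0 °C: 40.54×2.09×12.92 = 1094.7
  latent heat to melt: 40.54×334 = 13540
  warm the meltwater: 169.46 T
  water cools: 722.9×4.18×(T − 23.45) = 3021.7(T − 23.45)
3191.2 T = 70859 − 14635 = 56224
T ≈ 17.62 °C — above 0 °C, consistent with complete melting.

T_f ≈ 17.6 °C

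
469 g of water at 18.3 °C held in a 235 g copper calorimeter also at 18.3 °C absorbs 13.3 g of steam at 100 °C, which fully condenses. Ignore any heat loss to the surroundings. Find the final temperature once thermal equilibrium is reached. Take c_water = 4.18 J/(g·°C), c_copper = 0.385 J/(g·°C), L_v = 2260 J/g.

T_f ≈ 34.7 °C

Sum of m c ΔT and latent-heat terms is zero:
condense steam: −13.3×2260 = −30058; condensate cools 100→T: 13.3×4.18×(T − 100) = 55.59(T − 100); original water: 1960.4(T − 18.3); copper cup: 235×0.385×(T − 18.3) = 90.48(T − 18.3)
2106.5 T = 30058 + 5559.4 + 37531 = 73149
T ≈ 34.73 °C, under the boiling point, so the assumption holds.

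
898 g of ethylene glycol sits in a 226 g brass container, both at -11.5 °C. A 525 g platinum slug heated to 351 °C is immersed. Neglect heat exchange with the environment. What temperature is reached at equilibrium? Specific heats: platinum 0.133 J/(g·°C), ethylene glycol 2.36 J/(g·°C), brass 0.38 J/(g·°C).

Energy conservation, ΣQ = 0:
525·0.133·(T − 351) + 898·2.36·(T − (-11.5)) + 226·0.38·(T − (-11.5)) = 0
69.83(T − 351) + 2119.3(T − (-11.5)) + 85.88(T − (-11.5)) = 0
(69.83 + 2119.3 + 85.88) T = 69.83·351 + 2119.3·(-11.5) + 85.88·(-11.5)
T = -850.76 / 2275 = -0.374 °C

T_f ≈ -0.4 °C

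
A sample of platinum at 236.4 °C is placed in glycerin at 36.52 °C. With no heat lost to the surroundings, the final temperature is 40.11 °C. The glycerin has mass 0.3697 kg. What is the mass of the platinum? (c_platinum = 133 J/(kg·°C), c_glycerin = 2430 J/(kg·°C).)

Heat lost by the platinum = heat gained by the glycerin:
m×133×(236.4 − 40.11) = 0.3697×2430×(40.11 − 36.52)
26107 m = 3225.2  ⇒  m ≈ 0.1235 kg

m ≈ 0.124 kg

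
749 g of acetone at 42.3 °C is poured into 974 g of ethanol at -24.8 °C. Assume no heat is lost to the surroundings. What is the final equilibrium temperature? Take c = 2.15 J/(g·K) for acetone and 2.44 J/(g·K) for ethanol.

With ΣQ=0 the equilibrium temperature is the m·c-weighted mean:
T_f = (1610.3*42.3 + 2376.6*(-24.8)) / (1610.3 + 2376.6)
    = 9179.1 / 3986.9 ≈ 2.30 °C

T_f ≈ 2.3 °C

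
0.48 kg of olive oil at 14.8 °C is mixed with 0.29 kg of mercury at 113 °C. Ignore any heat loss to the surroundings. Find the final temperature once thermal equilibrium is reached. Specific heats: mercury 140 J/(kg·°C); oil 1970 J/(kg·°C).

With ΣQ=0 the equilibrium temperature is the m·c-weighted mean:
T_f = (40.6·113 + 945.6·14.8) / (40.6 + 945.6)
    = 18583 / 986.2 ≈ 18.84 °C

T_f ≈ 18.8 °C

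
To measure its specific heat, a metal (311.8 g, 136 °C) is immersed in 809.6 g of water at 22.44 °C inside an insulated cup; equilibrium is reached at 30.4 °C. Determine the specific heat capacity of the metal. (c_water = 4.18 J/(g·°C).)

c ≈ 0.818 J/(g·°C)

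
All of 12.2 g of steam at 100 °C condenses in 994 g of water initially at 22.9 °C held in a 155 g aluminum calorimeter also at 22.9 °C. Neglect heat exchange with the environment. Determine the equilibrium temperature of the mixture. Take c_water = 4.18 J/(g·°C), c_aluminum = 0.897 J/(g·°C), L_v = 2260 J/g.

Sum of m c ΔT and latent-heat terms is zero:
steam→water at 100 °C releases m L_v = 12.2·2260 = 27572; condensed water 100 °C→T: 51(T − 100); water warms: 994·4.18·(T − 22.9) = 4154.9(T − 22.9); cup: 139.03(T − 22.9)
4345 T = 27572 + 5099.6 + 98332 = 131003
T ≈ 30.15 °C — below 100 °C, confirming all the steam condensed.

T_f ≈ 30.2 °C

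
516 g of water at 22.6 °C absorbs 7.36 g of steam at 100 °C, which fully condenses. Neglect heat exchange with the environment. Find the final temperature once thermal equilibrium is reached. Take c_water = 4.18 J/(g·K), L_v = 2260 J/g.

Let T be the final temperature. ΣQ_i = 0:
steam→water at 100 °C releases m L_v = 7.36×2260 = 16634; condensate cools 100→T: 7.36×4.18×(T − 100) = 30.76(T − 100); water warms: 516×4.18×(T − 22.6) = 2156.9(T − 22.6)
2187.6 T = 16634 + 3076.5 + 48745 = 68456
T ≈ 31.29 °C, under the boiling point, so the assumption holds.

T_f ≈ 31.3 °C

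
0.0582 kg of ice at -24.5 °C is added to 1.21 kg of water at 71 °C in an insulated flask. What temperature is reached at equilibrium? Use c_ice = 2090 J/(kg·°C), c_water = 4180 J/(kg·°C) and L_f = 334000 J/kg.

T_f ≈ 63.5 °C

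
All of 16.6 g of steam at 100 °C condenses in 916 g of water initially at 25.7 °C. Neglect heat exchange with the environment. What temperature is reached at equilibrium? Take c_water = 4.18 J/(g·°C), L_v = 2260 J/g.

Taking heat into each body as positive, Σ m c ΔT = 0:
steam→water at 100 °C releases m L_v = 16.6·2260 = 37516
  condensed water 100 °C→T: 69.39(T − 100)
  original water: 3828.9(T − 25.7)
3898.3 T = 37516 + 6938.8 + 98402 = 142857
T ≈ 36.65 °C — below 100 °C, confirming all the steam condensed.

T_f ≈ 36.6 °C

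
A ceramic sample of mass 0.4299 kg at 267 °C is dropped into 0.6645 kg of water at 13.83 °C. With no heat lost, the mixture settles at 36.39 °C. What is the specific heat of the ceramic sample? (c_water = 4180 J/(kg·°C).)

c ≈ 632 J/(kg·°C)

m_s c (T_s − T_f) = m_water c_water (T_f − T_0):
0.4299×c×(267 − 36.39) = 0.6645×4180×(36.39 − 13.83)
99.14 c = 62663  ⇒  c ≈ 632.1 J/(kg·°C)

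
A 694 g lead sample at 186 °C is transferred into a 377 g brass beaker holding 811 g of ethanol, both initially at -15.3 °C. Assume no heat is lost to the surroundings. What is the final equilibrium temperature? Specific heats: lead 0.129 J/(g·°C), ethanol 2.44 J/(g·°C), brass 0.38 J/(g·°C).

T_f ≈ -7.2 °C

Conservation of energy gives ΣQ = 0:
694·0.129·(T − 186) + 811·2.44·(T − (-15.3)) + 377·0.38·(T − (-15.3)) = 0
89.53(T − 186) + 1978.8(T − (-15.3)) + 143.26(T − (-15.3)) = 0
2211.6 T = -15816
T = -15816/2211.6 ≈ -7.15 °C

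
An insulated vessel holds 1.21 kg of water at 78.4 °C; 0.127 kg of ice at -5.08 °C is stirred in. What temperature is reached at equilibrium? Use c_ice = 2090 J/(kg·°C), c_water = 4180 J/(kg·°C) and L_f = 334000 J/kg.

T_f ≈ 63.1 °C

Net heat exchanged in the isolated system is zero:
ice -5.08→0 °C: 0.127×2090×5.08 = 1348.4; fusion: m_ice L_f = 0.127×334000 = 42418; meltwater 0→T: 0.127×4180×T = 530.86 T; water cools: 1.21×4180×(T − 78.4) = 5057.8(T − 78.4)
5588.7 T = 396532 − 43766 = 352765
T ≈ 63.12 °C — above 0 °C, consistent with complete melting.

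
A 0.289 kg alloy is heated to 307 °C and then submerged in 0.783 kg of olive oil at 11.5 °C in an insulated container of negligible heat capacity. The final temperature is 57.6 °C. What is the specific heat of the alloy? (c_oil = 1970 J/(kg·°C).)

c ≈ 987 J/(kg·°C)

m_s c (T_s − T_f) = m_oil c_oil (T_f − T_0):
0.289·c·(307 − 57.6) = 0.783·1970·(57.6 − 11.5)
72.08 c = 71110  ⇒  c ≈ 986.6 J/(kg·°C)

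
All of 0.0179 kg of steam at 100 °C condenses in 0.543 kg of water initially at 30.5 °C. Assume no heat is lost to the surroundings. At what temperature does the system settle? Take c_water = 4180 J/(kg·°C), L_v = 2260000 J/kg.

Setting the total heat transfer to zero:
condense steam: −0.0179×2260000 = −40454
  condensate cools 100→T: 0.0179×4180×(T − 100) = 74.82(T − 100)
  original water: 2269.7(T − 30.5)
2344.6 T = 40454 + 7482.2 + 69227 = 117163
T ≈ 49.97 °C, under the boiling point, so the assumption holds.

T_f ≈ 50.0 °C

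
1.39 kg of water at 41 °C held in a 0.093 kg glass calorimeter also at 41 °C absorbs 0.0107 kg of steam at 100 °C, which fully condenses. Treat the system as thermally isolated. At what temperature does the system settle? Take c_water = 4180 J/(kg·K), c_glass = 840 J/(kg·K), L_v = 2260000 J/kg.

Energy balance with sensible and latent terms:
condense steam: −0.0107×2260000 = −24182; condensate cools 100→T: 0.0107×4180×(T − 100) = 44.73(T − 100); water warms: 1.39×4180×(T − 41) = 5810.2(T − 41); cup: 78.12(T − 41)
5933 T = 24182 + 4472.6 + 241421 = 270076
T ≈ 45.52 °C (< 100 °C, so full condensation is consistent).

T_f ≈ 45.5 °C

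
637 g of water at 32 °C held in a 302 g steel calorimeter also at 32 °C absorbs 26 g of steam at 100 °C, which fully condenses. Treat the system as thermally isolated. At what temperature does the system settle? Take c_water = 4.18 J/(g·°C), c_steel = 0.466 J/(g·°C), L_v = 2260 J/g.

Heat gained plus heat lost sum to zero:
latent heat released on condensation: 26·2260 = 58760
  condensed water 100 °C→T: 108.68(T − 100)
  original water: 2662.7(T − 32)
  cup: 140.73(T − 32)
2912.1 T = 58760 + 10868 + 89709 = 159337
T ≈ 54.72 °C, under the boiling point, so the assumption holds.

T_f ≈ 54.7 °C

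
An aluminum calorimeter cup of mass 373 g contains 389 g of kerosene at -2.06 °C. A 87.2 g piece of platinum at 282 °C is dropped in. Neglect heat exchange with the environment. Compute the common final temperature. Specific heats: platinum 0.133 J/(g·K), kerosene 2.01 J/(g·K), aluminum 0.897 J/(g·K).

T_f ≈ 0.9 °C

Heat gained plus heat lost sum to zero:
87.2×0.133×(T − 282) + 389×2.01×(T − (-2.06)) + 373×0.897×(T − (-2.06)) = 0
(11.6 + 781.89 + 334.58) T = 11.6×282 + 781.89×(-2.06) + 334.58×(-2.06)
T ≈ 0.86 °C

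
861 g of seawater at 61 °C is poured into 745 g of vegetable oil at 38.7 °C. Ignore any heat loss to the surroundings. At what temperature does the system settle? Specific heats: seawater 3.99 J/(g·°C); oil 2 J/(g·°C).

T_f ≈ 54.3 °C

Taking heat into each body as positive, Σ m c ΔT = 0:
861*3.99*(T − 61) + 745*2*(T − 38.7) = 0
(3435.4 + 1490) T = 3435.4*61 + 1490*38.7
T = 267222 / 4925.4 = 54.3 °C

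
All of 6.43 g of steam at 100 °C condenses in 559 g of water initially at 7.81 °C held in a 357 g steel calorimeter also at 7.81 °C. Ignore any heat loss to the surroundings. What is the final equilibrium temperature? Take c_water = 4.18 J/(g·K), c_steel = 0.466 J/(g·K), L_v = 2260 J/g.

Net heat exchanged in the isolated system is zero:
latent heat released on condensation: 6.43×2260 = 14532
  condensed water 100 °C→T: 26.88(T − 100)
  water warms: 559×4.18×(T − 7.81) = 2336.6(T − 7.81)
  cup: 166.36(T − 7.81)
2529.9 T = 14532 + 2687.7 + 19548 = 36768
T ≈ 14.53 °C, under the boiling point, so the assumption holds.

T_f ≈ 14.5 °C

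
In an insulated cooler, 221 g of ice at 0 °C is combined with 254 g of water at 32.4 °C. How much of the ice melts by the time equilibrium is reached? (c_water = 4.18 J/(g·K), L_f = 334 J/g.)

Water can give up m c ΔT = 254·4.18·32.4 = 34400 J before reaching 0 °C.
Fully melting the ice requires m_ice L_f = 221·334 = 73814 J.
Since 34400 < 73814 J, not all the ice melts; equilibrium is at 0 °C.
m_melt = 34400 / L_f = 103 g.

m_melted ≈ 103 g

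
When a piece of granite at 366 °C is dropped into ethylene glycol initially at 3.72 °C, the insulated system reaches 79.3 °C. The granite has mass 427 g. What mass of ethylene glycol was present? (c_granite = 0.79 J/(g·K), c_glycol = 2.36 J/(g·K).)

m ≈ 542 g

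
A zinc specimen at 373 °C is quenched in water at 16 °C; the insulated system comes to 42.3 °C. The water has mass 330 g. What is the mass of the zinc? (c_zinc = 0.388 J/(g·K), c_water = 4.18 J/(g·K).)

|Q_zinc| = |Q_water|:
m×0.388×(373 − 42.3) = 330×4.18×(42.3 − 16)
128.31 m = 36278  ⇒  m ≈ 282.7 g

m ≈ 283 g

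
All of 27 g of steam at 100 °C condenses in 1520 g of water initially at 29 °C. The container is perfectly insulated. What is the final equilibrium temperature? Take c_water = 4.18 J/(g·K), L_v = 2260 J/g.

Energy conservation, ΣQ = 0:
latent heat released on condensation: 27×2260 = 61020
  condensed water 100 °C→T: 112.86(T − 100)
  original water: 6353.6(T − 29)
6466.5 T = 61020 + 11286 + 184254 = 256560
T ≈ 39.68 °C, under the boiling point, so the assumption holds.

T_f ≈ 39.7 °C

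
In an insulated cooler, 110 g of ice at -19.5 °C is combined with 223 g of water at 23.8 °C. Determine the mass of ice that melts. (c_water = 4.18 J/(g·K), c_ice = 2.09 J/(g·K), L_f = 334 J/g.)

m_melted ≈ 53 g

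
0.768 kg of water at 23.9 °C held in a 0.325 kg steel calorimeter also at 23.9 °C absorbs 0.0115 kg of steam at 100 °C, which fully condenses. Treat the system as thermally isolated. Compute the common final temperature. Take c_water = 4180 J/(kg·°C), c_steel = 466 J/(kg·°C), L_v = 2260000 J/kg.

T_f ≈ 32.6 °C

Energy balance with sensible and latent terms:
steam→water at 100 °C releases m L_v = 0.0115×2260000 = 25990
  condensate cools 100→T: 0.0115×4180×(T − 100) = 48.07(T − 100)
  water warms: 0.768×4180×(T − 23.9) = 3210.2(T − 23.9)
  steel cup: 0.325×466×(T − 23.9) = 151.45(T − 23.9)
3409.8 T = 25990 + 4807 + 80344 = 111141
T ≈ 32.60 °C, under the boiling point, so the assumption holds.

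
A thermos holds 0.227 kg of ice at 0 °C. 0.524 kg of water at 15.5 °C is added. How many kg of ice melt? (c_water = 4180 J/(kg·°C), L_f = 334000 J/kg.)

m_melted ≈ 0.102 kg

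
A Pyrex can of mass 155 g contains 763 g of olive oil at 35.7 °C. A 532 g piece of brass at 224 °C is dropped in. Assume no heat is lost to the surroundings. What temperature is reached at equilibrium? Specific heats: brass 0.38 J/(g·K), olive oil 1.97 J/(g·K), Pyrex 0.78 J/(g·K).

T_f ≈ 56.5 °C

Let T be the final temperature. ΣQ_i = 0:
532*0.38*(T − 224) + 763*1.97*(T − 35.7) + 155*0.78*(T − 35.7) = 0
202.16(T − 224) + 1503.1(T − 35.7) + 120.9(T − 35.7) = 0
1826.2 T = 103261
T = 103261 / 1826.2 = 56.5 °C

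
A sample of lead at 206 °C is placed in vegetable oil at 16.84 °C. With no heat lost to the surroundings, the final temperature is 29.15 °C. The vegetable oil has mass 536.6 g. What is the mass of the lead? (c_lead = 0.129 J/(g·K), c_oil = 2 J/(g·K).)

m ≈ 579 g

Energy conservation, ΣQ = 0:
m×0.129×(29.15 − 206) + 536.6×2×(29.15 − 16.84) = 0
-22.81 m = -13211
m = -13211/-22.81 ≈ 579.1 g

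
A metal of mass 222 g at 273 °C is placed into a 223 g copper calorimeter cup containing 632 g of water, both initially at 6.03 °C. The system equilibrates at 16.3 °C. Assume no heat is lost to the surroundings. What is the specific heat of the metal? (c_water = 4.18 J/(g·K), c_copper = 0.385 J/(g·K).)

c ≈ 0.492 J/(g·K)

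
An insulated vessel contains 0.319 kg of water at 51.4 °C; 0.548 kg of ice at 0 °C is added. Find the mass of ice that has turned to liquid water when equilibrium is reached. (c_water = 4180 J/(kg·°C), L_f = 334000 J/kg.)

m_melted ≈ 0.205 kg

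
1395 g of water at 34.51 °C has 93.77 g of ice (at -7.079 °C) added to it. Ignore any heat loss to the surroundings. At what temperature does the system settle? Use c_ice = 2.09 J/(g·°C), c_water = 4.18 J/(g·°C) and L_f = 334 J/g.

T_f ≈ 27.1 °C

Conservation of energy gives ΣQ = 0:
ice -7.079→0 °C: 93.77·2.09·7.079 = 1387.3; latent heat to melt: 93.77·334 = 31319; warm the meltwater: 391.96 T; water: 5831.1(T − 34.51)
6223.1 T = 201231 − 32707 = 168525
T ≈ 27.08 °C — above 0 °C, consistent with complete melting.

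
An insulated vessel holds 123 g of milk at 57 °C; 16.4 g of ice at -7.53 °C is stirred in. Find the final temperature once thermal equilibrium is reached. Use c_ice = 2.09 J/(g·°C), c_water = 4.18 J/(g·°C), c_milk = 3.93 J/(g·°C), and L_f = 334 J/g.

Energy balance with sensible and latent terms:
warm ice to 0 °C: 16.4×2.09×(0 − (-7.53)) = 258.1; melt ice: 16.4×334 = 5477.6; warm the meltwater: 68.55 T; milk cools: 123×3.93×(T − 57) = 483.39(T − 57)
551.94 T = 27553 − 5735.7 = 21818
T ≈ 39.53 °C. Since T > 0 °C, the all-ice-melts assumption holds.

T_f ≈ 39.5 °C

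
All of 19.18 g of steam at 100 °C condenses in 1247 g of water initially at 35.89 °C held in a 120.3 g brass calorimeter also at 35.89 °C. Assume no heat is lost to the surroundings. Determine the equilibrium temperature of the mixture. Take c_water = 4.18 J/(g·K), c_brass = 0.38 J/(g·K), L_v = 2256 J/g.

Energy conservation, ΣQ = 0:
condense steam: −19.18×2256 = −43270; condensed water 100 °C→T: 80.17(T − 100); original water: 5212.5(T − 35.89); brass cup: 120.3×0.38×(T − 35.89) = 45.71(T − 35.89)
5338.3 T = 43270 + 8017.2 + 188716 = 240003
T ≈ 44.96 °C, under the boiling point, so the assumption holds.

T_f ≈ 45.0 °C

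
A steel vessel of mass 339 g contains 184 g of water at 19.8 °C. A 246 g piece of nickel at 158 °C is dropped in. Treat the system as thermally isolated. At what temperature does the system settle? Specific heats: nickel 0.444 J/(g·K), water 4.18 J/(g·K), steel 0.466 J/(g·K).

Net heat exchanged in the isolated system is zero:
246*0.444*(T − 158) + 184*4.18*(T − 19.8) + 339*0.466*(T − 19.8) = 0
109.22(T − 158) + 769.12(T − 19.8) + 157.97(T − 19.8) = 0
1036.3 T = 35614
T ≈ 34.37 °C

T_f ≈ 34.4 °C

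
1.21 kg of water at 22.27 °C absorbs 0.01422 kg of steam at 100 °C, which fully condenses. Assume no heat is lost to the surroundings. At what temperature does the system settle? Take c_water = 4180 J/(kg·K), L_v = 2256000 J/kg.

T_f ≈ 29.4 °C

Heat gained plus heat lost sum to zero:
steam→water at 100 °C releases m L_v = 0.01422·2256000 = 32080
  condensed water 100 °C→T: 59.44(T − 100)
  water warms: 1.21·4180·(T − 22.27) = 5057.8(T − 22.27)
5117.2 T = 32080 + 5944 + 112637 = 150661
T ≈ 29.44 °C (< 100 °C, so full condensation is consistent).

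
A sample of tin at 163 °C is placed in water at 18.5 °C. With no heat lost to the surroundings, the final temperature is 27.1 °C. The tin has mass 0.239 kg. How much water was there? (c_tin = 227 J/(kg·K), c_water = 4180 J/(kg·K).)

m ≈ 0.205 kg

|Q_tin| = |Q_water|:
0.239·227·(163 − 27.1) = m·4180·(27.1 − 18.5)
35948 m = 7373  ⇒  m ≈ 0.2051 kg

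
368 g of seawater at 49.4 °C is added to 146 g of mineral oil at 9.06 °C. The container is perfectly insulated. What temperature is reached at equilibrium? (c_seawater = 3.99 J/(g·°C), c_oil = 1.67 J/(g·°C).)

T_f is the heat-capacity-weighted average of the initial temperatures:
T_f = (1468.3×49.4 + 243.82×9.06) / (1468.3 + 243.82)
    = 74744 / 1712.1 ≈ 43.66 °C

T_f ≈ 43.7 °C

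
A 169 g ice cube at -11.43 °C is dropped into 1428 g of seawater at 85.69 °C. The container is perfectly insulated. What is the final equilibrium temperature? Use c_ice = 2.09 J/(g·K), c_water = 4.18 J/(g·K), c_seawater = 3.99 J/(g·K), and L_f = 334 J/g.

T_f ≈ 66.8 °C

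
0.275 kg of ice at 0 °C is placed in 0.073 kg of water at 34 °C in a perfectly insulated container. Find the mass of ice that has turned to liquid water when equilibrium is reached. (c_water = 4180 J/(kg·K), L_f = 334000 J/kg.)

m_melted ≈ 0.0311 kg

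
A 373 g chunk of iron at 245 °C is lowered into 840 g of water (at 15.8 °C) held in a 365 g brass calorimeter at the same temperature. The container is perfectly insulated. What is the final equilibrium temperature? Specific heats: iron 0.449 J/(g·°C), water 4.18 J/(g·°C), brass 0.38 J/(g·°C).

Setting the total heat transfer to zero:
373×0.449×(T − 245) + 840×4.18×(T − 15.8) + 365×0.38×(T − 15.8) = 0
167.48(T − 245) + 3511.2(T − 15.8) + 138.7(T − 15.8) = 0
3817.4 T = 98700
T ≈ 25.86 °C

T_f ≈ 25.9 °C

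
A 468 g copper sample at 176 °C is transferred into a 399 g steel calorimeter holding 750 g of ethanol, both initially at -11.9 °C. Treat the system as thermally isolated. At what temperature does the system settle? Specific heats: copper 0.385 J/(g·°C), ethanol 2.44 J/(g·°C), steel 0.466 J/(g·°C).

T_f ≈ 3.5 °C

Heat gained plus heat lost sum to zero:
468×0.385×(T − 176) + 750×2.44×(T − (-11.9)) + 399×0.466×(T − (-11.9)) = 0
180.18(T − 176) + 1830(T − (-11.9)) + 185.93(T − (-11.9)) = 0
2196.1 T = 7722.1
T = 7722.1 / 2196.1 = 3.52 °C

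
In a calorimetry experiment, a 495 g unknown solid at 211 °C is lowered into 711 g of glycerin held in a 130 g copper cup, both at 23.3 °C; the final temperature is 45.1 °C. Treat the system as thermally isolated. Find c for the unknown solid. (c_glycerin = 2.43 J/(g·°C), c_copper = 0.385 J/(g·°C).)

c ≈ 0.472 J/(g·°C)

Setting the total heat transfer to zero:
495×c×(45.1 − 211) + 711×2.43×(45.1 − 23.3) + 130×0.385×(45.1 − 23.3) = 0
-82120 c = -38756
c = -38756/-82120 ≈ 0.4719 J/(g·°C)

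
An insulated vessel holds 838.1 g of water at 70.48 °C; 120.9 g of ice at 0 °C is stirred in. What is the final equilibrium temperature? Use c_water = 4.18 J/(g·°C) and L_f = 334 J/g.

T_f ≈ 51.5 °C

Let T be the final temperature. ΣQ_i = 0:
melt ice: 120.9·334 = 40381; warm the meltwater: 505.36 T; water cools: 838.1·4.18·(T − 70.48) = 3503.3(T − 70.48)
4008.6 T = 246910 − 40381 = 206529
T ≈ 51.52 °C (positive, so assuming full melt was valid).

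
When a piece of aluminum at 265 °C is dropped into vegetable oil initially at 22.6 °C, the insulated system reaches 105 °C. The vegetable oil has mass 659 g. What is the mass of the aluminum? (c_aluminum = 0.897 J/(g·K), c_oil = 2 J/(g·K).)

m ≈ 757 g

Heat lost by the aluminum = heat gained by the oil:
m×0.897×(265 − 105) = 659×2×(105 − 22.6)
143.52 m = 108603  ⇒  m ≈ 756.7 g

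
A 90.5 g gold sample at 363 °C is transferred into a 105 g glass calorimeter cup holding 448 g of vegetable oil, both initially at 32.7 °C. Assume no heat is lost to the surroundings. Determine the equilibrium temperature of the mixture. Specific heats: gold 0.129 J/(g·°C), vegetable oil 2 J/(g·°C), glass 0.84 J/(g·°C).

Net heat exchanged in the isolated system is zero:
90.5*0.129*(T − 363) + 448*2*(T − 32.7) + 105*0.84*(T − 32.7) = 0
11.67(T − 363) + 896(T − 32.7) + 88.2(T − 32.7) = 0
(11.67 + 896 + 88.2) T = 11.67*363 + 896*32.7 + 88.2*32.7
T ≈ 36.57 °C

T_f ≈ 36.6 °C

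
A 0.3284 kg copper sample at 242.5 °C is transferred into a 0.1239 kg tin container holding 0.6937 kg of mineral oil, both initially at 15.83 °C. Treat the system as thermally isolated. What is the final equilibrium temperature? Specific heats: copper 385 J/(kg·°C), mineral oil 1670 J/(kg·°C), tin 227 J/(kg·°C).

T_f ≈ 37.7 °C

Energy conservation, ΣQ = 0:
0.3284×385×(T − 242.5) + 0.6937×1670×(T − 15.83) + 0.1239×227×(T − 15.83) = 0
126.43(T − 242.5) + 1158.5(T − 15.83) + 28.13(T − 15.83) = 0
(126.43 + 1158.5 + 28.13) T = 126.43×242.5 + 1158.5×15.83 + 28.13×15.83
T = 49444/1313 ≈ 37.66 °C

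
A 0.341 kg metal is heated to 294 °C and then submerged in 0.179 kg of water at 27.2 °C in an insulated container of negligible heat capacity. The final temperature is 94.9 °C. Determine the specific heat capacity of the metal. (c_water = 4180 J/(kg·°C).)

c ≈ 746 J/(kg·°C)

Taking heat into each body as positive, Σ m c ΔT = 0:
0.341×c×(94.9 − 294) + 0.179×4180×(94.9 − 27.2) = 0
-67.89 c = -50654
c = -50654/-67.89 ≈ 746.1 J/(kg·°C)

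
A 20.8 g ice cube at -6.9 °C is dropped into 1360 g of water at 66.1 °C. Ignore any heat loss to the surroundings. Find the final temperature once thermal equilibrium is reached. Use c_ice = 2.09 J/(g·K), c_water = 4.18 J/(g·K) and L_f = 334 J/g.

T_f ≈ 63.8 °C

Setting the total heat transfer to zero:
ice -6.9→0 °C: 20.8×2.09×6.9 = 299.96
  latent heat to melt: 20.8×334 = 6947.2
  meltwater 0→T: 20.8×4.18×T = 86.94 T
  water cools: 1360×4.18×(T − 66.1) = 5684.8(T − 66.1)
5771.7 T = 375765 − 7247.2 = 368518
T ≈ 63.85 °C. Since T > 0 °C, the all-ice-melts assumption holds.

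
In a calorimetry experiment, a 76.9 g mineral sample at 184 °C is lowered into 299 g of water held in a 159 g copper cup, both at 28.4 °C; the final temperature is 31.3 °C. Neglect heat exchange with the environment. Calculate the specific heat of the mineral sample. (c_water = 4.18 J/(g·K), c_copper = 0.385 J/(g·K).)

c ≈ 0.324 J/(g·K)

Net heat exchanged in the isolated system is zero:
76.9×c×(31.3 − 184) + 299×4.18×(31.3 − 28.4) + 159×0.385×(31.3 − 28.4) = 0
-11743 c = -3802
c = -3802/-11743 ≈ 0.3238 J/(g·K)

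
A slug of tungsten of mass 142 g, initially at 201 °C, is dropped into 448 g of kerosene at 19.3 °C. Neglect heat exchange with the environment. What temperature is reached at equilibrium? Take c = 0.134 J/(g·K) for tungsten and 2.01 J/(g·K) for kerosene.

Let T be the final temperature. ΣQ_i = 0:
142×0.134×(T − 201) + 448×2.01×(T − 19.3) = 0
919.51 T = 21204
T ≈ 23.06 °C

T_f ≈ 23.1 °C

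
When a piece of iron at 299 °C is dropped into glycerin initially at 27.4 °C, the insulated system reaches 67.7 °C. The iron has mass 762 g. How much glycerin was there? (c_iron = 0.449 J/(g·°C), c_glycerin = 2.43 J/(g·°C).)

Heat lost by the iron = heat gained by the glycerin:
762×0.449×(299 − 67.7) = m×2.43×(67.7 − 27.4)
97.93 m = 79137  ⇒  m ≈ 808.1 g

m ≈ 808 g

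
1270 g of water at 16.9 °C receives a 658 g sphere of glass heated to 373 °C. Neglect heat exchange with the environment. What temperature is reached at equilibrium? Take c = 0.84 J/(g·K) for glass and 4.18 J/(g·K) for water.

Set heat shed by the hot body equal to heat absorbed by the cold body:
658×0.84×(373 − T) = 1270×4.18×(T − 16.9)
552.72(373 − T) = 5308.6(T − 16.9)
5861.3 T = 295880  ⇒  T ≈ 50.48 °C

T_f ≈ 50.5 °C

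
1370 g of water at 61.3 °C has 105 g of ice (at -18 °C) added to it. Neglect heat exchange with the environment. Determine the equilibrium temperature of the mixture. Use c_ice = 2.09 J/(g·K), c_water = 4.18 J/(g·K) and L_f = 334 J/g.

Energy conservation, ΣQ = 0:
warm ice to 0 °C: 105·2.09·(0 − (-18)) = 3950.1
  melt ice: 105·334 = 35070
  warm the meltwater: 438.9 T
  water cools: 1370·4.18·(T − 61.3) = 5726.6(T − 61.3)
6165.5 T = 351041 − 39020 = 312020
T ≈ 50.61 °C (positive, so assuming full melt was valid).

T_f ≈ 50.6 °C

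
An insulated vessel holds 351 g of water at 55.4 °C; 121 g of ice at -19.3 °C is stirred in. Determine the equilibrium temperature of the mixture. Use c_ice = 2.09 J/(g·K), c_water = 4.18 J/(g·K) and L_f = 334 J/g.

T_f ≈ 18.2 °C

Energy balance with sensible and latent terms:
warm ice to 0 °C: 121×2.09×(0 − (-19.3)) = 4880.8; fusion: m_ice L_f = 121×334 = 40414; warm the meltwater: 505.78 T; water cools: 351×4.18×(T − 55.4) = 1467.2(T − 55.4)
1973 T = 81282 − 45295 = 35987
T ≈ 18.24 °C (positive, so assuming full melt was valid).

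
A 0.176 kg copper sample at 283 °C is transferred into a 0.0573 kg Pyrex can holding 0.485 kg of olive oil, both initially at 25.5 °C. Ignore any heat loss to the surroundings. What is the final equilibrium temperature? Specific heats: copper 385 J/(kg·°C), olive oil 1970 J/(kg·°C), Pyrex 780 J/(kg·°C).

Let T be the final temperature. ΣQ_i = 0:
0.176×385×(T − 283) + 0.485×1970×(T − 25.5) + 0.0573×780×(T − 25.5) = 0
67.76(T − 283) + 955.45(T − 25.5) + 44.69(T − 25.5) = 0
(67.76 + 955.45 + 44.69) T = 67.76×283 + 955.45×25.5 + 44.69×25.5
T = 44680/1067.9 ≈ 41.84 °C

T_f ≈ 41.8 °C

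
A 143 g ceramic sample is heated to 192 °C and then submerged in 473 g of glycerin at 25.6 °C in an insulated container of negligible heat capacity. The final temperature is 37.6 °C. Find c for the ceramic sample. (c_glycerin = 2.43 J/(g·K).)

c ≈ 0.625 J/(g·K)

Setting the total heat transfer to zero:
143·c·(37.6 − 192) + 473·2.43·(37.6 − 25.6) = 0
-22079 c = -13793
c = -13793/-22079 ≈ 0.6247 J/(g·K)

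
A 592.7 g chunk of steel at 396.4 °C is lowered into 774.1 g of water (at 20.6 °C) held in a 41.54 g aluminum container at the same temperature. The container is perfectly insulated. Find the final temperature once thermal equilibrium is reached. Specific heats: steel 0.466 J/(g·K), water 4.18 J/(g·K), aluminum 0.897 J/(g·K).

Conservation of energy gives ΣQ = 0:
592.7*0.466*(T − 396.4) + 774.1*4.18*(T − 20.6) + 41.54*0.897*(T − 20.6) = 0
276.2(T − 396.4) + 3235.7(T − 20.6) + 37.26(T − 20.6) = 0
(276.2 + 3235.7 + 37.26) T = 276.2*396.4 + 3235.7*20.6 + 37.26*20.6
T = 176909 / 3549.2 = 49.8 °C

T_f ≈ 49.8 °C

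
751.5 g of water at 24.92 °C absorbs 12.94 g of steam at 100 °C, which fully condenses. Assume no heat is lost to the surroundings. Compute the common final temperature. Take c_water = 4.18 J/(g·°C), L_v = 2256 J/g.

T_f ≈ 35.3 °C

Conservation of energy gives ΣQ = 0:
condense steam: −12.94×2256 = −29193; condensate cools 100→T: 12.94×4.18×(T − 100) = 54.09(T − 100); water warms: 751.5×4.18×(T − 24.92) = 3141.3(T − 24.92)
3195.4 T = 29193 + 5408.9 + 78280 = 112882
T ≈ 35.33 °C (< 100 °C, so full condensation is consistent).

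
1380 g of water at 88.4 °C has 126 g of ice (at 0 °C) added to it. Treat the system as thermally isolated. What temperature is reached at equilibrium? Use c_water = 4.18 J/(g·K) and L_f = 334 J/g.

T_f ≈ 74.3 °C

Net heat exchanged in the isolated system is zero:
melt ice: 126·334 = 42084; meltwater 0→T: 126·4.18·T = 526.68 T; water: 5768.4(T − 88.4)
6295.1 T = 509927 − 42084 = 467843
T ≈ 74.32 °C — above 0 °C, consistent with complete melting.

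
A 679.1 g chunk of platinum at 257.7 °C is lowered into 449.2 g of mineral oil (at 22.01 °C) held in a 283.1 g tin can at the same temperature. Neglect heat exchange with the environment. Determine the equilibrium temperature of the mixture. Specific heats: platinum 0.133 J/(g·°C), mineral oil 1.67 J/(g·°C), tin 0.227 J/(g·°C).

Let T be the final temperature. ΣQ_i = 0:
679.1*0.133*(T − 257.7) + 449.2*1.67*(T − 22.01) + 283.1*0.227*(T − 22.01) = 0
904.75 T = 41201
T = 41201 / 904.75 = 45.5 °C

T_f ≈ 45.5 °C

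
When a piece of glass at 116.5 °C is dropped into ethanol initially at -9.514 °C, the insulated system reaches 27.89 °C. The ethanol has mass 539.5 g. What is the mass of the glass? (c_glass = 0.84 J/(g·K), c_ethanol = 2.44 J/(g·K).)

Heat lost by the glass = heat gained by the ethanol:
m·0.84·(116.5 − 27.89) = 539.5·2.44·(27.89 − (-9.514))
74.43 m = 49238  ⇒  m ≈ 661.5 g

m ≈ 662 g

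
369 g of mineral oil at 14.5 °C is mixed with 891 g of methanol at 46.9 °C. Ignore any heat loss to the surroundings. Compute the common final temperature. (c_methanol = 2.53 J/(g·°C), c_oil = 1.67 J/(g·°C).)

T_f ≈ 39.9 °C

Heat gained plus heat lost sum to zero:
891*2.53*(T − 46.9) + 369*1.67*(T − 14.5) = 0
2254.2(T − 46.9) + 616.23(T − 14.5) = 0
(2254.2 + 616.23) T = 2254.2*46.9 + 616.23*14.5
T = 114659/2870.5 ≈ 39.94 °C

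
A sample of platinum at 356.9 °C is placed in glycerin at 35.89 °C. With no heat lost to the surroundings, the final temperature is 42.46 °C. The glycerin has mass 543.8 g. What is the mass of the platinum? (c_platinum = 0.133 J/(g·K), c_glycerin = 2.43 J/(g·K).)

Taking heat into each body as positive, Σ m c ΔT = 0:
m·0.133·(42.46 − 356.9) + 543.8·2.43·(42.46 − 35.89) = 0
-41.82 m = -8681.8
m = -8681.8/-41.82 ≈ 207.6 g

m ≈ 208 g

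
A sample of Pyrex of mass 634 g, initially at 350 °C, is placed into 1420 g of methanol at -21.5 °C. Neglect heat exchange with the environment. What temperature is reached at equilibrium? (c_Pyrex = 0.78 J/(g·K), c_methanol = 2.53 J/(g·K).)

T_f ≈ 23.4 °C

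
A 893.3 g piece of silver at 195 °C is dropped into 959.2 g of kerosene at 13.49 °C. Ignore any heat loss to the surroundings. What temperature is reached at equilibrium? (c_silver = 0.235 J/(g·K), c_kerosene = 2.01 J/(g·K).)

T_f ≈ 31.3 °C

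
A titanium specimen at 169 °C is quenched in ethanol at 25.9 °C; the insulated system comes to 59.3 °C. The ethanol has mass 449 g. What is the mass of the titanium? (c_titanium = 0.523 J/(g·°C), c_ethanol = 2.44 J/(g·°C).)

Setting the total heat transfer to zero:
m·0.523·(59.3 − 169) + 449·2.44·(59.3 − 25.9) = 0
-57.37 m = -36592
m = -36592/-57.37 ≈ 637.8 g

m ≈ 638 g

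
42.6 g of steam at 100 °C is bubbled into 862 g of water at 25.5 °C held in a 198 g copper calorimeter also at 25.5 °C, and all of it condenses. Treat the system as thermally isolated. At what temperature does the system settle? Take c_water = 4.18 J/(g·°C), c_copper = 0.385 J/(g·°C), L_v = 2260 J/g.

Conservation of energy gives ΣQ = 0:
condense steam: −42.6×2260 = −96276; condensed water 100 °C→T: 178.07(T − 100); water warms: 862×4.18×(T − 25.5) = 3603.2(T − 25.5); cup: 76.23(T − 25.5)
3857.5 T = 96276 + 17807 + 93824 = 207907
T ≈ 53.90 °C (< 100 °C, so full condensation is consistent).

T_f ≈ 53.9 °C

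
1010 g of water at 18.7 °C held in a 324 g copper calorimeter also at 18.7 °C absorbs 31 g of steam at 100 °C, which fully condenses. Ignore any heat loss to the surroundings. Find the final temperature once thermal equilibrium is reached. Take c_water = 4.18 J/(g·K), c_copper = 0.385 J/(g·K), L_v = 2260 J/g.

Heat gained plus heat lost sum to zero:
condense steam: −31×2260 = −70060; condensate cools 100→T: 31×4.18×(T − 100) = 129.58(T − 100); water warms: 1010×4.18×(T − 18.7) = 4221.8(T − 18.7); copper cup: 324×0.385×(T − 18.7) = 124.74(T − 18.7)
4476.1 T = 70060 + 12958 + 81280 = 164298
T ≈ 36.71 °C (< 100 °C, so full condensation is consistent).

T_f ≈ 36.7 °C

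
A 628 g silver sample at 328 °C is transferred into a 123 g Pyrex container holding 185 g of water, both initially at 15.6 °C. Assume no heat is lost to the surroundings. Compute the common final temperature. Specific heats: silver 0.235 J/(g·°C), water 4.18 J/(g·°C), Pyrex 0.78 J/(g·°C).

Setting the total heat transfer to zero:
628×0.235×(T − 328) + 185×4.18×(T − 15.6) + 123×0.78×(T − 15.6) = 0
147.58(T − 328) + 773.3(T − 15.6) + 95.94(T − 15.6) = 0
(147.58 + 773.3 + 95.94) T = 147.58×328 + 773.3×15.6 + 95.94×15.6
T = 61966 / 1016.8 = 60.9 °C

T_f ≈ 60.9 °C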